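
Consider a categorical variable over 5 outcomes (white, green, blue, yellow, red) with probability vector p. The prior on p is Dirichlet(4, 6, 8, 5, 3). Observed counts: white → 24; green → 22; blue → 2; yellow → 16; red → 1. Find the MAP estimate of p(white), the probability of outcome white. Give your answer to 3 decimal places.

MAP estimate of p(white) = 0.314

The posterior is Dirichlet(αᵢ + nᵢ) = Dirichlet(28, 28, 10, 21, 4).
For a Dirichlet(a₁,…,a_K) with all aᵢ > 1, the mode has j-th component (aⱼ − 1)/(Σaᵢ − K).
Here Σaᵢ = 91 and K = 5, so p(white) = (28 − 1)/(91 − 5) = 27/86 ≈ 0.314.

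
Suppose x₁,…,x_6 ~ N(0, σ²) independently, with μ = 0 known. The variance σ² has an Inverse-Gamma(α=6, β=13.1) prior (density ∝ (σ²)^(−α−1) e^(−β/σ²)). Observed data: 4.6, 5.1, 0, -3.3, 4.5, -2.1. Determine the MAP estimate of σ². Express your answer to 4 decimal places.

σ̂²_MAP = 5.4460

Sum of squared deviations about the known mean: SS = (4.6−0)² + (5.1−0)² + (0−0)² + (-3.3−0)² + (4.5−0)² + (-2.1−0)² = 82.72.
The Normal likelihood contributes (σ²)^(−n/2) exp(−SS/(2σ²)), so the posterior is Inverse-Gamma(α + n/2, β + SS/2) = Inverse-Gamma(9, 54.46).
The mode of Inverse-Gamma(a, b) is b/(a+1) = 54.46/10 ≈ 5.4460.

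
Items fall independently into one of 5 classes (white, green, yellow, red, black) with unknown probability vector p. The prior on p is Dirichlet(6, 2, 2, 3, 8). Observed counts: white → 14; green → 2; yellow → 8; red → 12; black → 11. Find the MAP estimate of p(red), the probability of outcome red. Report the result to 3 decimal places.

MAP estimate of p(red) = 0.222

The posterior is Dirichlet(αᵢ + nᵢ) = Dirichlet(20, 4, 10, 15, 19).
For a Dirichlet(a₁,…,a_K) with all aᵢ > 1, the mode has j-th component (aⱼ − 1)/(Σaᵢ − K).
Here Σaᵢ = 68 and K = 5, so p(red) = (15 − 1)/(68 − 5) = 14/63 ≈ 0.222.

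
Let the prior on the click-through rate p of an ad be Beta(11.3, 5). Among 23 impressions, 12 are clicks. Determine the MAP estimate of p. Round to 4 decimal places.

Prior: Beta(11.3, 5).
Data: 12 successes in 23 trials. The binomial likelihood contributes p^12(1−p)^11, so the posterior is Beta(11.3+12, 5+11) = Beta(23.3, 16).
For Beta(a, b) with a, b > 1 the mode is (a−1)/(a+b−2) = 22.3/37.3 ≈ 0.5979.

p̂_MAP = 0.5979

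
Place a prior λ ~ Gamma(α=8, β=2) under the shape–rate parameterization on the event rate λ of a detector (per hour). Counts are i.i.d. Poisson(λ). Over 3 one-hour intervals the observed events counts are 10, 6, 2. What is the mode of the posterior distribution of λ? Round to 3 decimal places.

Σxᵢ = 10+6+2 = 18, with n = 3.
Posterior ∝ λ^7e^(−2λ) · λ^18e^(−3λ) = λ^25e^(−5λ), i.e. Gamma(shape=26, rate=5).
The mode of a Gamma(a, b) with a ≥ 1 (shape–rate) is (a−1)/b = 25/5 ≈ 5.000.

λ̂_MAP = 5.000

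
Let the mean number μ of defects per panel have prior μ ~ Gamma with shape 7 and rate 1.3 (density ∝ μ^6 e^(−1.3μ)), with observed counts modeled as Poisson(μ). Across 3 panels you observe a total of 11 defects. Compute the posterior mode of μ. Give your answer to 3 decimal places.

μ̂_MAP = 3.953

Σxᵢ = 11, n = 3.
Posterior ∝ μ^6e^(−1.3μ) · μ^11e^(−3μ) = μ^17e^(−4.3μ), i.e. Gamma(shape=18, rate=4.3).
The mode of a Gamma(a, b) with a ≥ 1 (shape–rate) is (a−1)/b = 17/4.3 ≈ 3.953.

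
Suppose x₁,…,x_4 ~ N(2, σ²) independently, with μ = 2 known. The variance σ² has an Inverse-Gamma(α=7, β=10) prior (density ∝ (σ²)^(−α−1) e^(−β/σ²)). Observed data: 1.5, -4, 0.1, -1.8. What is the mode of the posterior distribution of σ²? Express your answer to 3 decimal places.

Sum of squared deviations about the known mean: SS = (1.5−2)² + (-4−2)² + (0.1−2)² + (-1.8−2)² = 54.3.
The Normal likelihood contributes (σ²)^(−n/2) exp(−SS/(2σ²)), so the posterior is Inverse-Gamma(α + n/2, β + SS/2) = Inverse-Gamma(9, 37.15).
The mode of Inverse-Gamma(a, b) is b/(a+1) = 37.15/10 ≈ 3.715.

σ̂²_MAP = 3.715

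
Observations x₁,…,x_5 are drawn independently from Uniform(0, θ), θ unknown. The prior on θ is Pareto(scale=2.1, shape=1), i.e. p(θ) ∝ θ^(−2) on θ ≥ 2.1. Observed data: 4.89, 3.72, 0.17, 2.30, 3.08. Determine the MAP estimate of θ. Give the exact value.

θ̂_MAP = 4.89

The Uniform(0, θ) likelihood is θ^(−n) for θ ≥ max(xᵢ), zero otherwise. Here max(xᵢ) = 4.89.
Posterior ∝ θ^(−2) · θ^(−5) = θ^(−7) on θ ≥ max(2.1, 4.89) = 4.89.
This density is strictly decreasing in θ, so the posterior mode lies at the lower boundary of the support.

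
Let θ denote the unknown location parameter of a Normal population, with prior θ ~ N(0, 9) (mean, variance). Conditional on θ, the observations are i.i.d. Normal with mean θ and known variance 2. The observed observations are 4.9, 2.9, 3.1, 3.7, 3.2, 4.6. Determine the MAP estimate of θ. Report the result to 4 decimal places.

n = 6; x̄ = (4.9 + 2.9 + 3.1 + 3.7 + 3.2 + 4.6)/6 = 22.4/6 = 56/15 ≈ 3.7333.
For a Normal prior and Normal likelihood with known variance, the posterior is Normal; its mode equals its mean, the precision-weighted average.
Prior precision 1/σ₀² = 1/9; data precision n/σ² = 6/2 = 3.
θ̂ = ((1/9)·0 + 3·(56/15)) / (1/9 + 3) = 11.2/(28/9) = 3.6000.

θ̂_MAP = 3.6000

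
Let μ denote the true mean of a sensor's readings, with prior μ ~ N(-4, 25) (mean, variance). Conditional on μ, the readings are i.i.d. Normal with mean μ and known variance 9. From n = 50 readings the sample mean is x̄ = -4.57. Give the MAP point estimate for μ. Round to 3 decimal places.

n = 50, x̄ = -4.57.
For a Normal prior and Normal likelihood with known variance, the posterior is Normal; its mode equals its mean, the precision-weighted average.
Prior precision 1/σ₀² = 1/25 = 0.04; data precision n/σ² = 50/9.
μ̂ = (0.04·(-4) + (50/9)·(-4.57)) / (0.04 + 50/9) = (-11497/450)/(1259/225) = -11497/2518 ≈ -4.566.

μ̂_MAP = -4.566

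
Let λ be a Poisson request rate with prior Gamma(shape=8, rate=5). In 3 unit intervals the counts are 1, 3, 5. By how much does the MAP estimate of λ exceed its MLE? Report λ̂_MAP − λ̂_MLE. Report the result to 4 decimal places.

MAP − MLE = -1.0000

Σxᵢ = 9. Posterior is Gamma(17, 8); MAP = (17−1)/8 = 16/8 ≈ 2.00000.
MLE = x̄ = 9/3 ≈ 3.00000.
Difference = 16/8 − 9/3 = -1 ≈ -1.0000.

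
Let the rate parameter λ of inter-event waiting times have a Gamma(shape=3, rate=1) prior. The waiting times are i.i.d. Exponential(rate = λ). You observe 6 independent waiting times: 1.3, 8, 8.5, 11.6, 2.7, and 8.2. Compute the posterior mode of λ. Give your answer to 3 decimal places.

The Exponential(rate=λ) likelihood is ∝ λ^n e^(−λΣtᵢ). Here n = 6 and Σtᵢ = 1.3 + 8 + 8.5 + 11.6 + 2.7 + 8.2 = 40.3.
Posterior ∝ λ^2e^(−1λ) · λ^6e^(−40.3λ) = λ^8e^(−41.3λ), i.e. Gamma(9, 41.3).
Mode = (a−1)/b = 8/41.3 ≈ 0.194.

λ̂_MAP = 0.194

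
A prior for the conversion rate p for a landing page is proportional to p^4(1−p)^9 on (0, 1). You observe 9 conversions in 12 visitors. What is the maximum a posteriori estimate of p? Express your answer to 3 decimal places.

p̂_MAP = 0.520

The prior density ∝ p^4(1−p)^9 is the kernel of Beta(5, 10).
Data: 9 successes in 12 trials. The binomial likelihood contributes p^9(1−p)^3, so the posterior is Beta(5+9, 10+3) = Beta(14, 13).
For Beta(a, b) with a, b > 1 the mode is (a−1)/(a+b−2) = 13/25 ≈ 0.520.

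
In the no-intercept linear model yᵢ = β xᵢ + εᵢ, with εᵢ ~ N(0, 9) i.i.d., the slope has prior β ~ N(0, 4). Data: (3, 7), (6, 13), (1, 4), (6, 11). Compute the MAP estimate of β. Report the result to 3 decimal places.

log p(β | y) = −Σ(yᵢ − βxᵢ)²/(2·9) − β²/(2·4) + const.
Setting the derivative to zero: Σxᵢ(yᵢ − βxᵢ)/9 − β/4 = 0, so β = Σxᵢyᵢ / (Σxᵢ² + σ²/τ²).
Σxᵢyᵢ = 3·7 + 6·13 + 1·4 + 6·11 = 169; Σxᵢ² = 82; σ²/τ² = 2.25.
β̂_MAP = 169 / (82 + 2.25) = 169/84.25 ≈ 2.006.

β̂_MAP = 2.006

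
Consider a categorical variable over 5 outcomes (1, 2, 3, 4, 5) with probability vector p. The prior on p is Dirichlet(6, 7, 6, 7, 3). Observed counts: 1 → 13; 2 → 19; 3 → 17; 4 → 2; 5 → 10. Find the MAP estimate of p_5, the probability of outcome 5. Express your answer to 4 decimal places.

MAP estimate: 0.1412

The posterior is Dirichlet(αᵢ + nᵢ) = Dirichlet(19, 26, 23, 9, 13).
For a Dirichlet(a₁,…,a_K) with all aᵢ > 1, the mode has j-th component (aⱼ − 1)/(Σaᵢ − K).
Here Σaᵢ = 90 and K = 5, so p_5 = (13 − 1)/(90 − 5) = 12/85 ≈ 0.1412.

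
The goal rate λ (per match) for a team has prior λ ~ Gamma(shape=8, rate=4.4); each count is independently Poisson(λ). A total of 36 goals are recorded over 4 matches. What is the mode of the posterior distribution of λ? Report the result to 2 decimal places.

Σxᵢ = 36, n = 4.
Posterior ∝ λ^7e^(−4.4λ) · λ^36e^(−4λ) = λ^43e^(−8.4λ), i.e. Gamma(shape=44, rate=8.4).
The mode of a Gamma(a, b) with a ≥ 1 (shape–rate) is (a−1)/b = 43/8.4 ≈ 5.12.

λ̂_MAP = 5.12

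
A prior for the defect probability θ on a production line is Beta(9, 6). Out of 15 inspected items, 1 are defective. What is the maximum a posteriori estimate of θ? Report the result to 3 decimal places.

θ̂_MAP = 0.321

Prior: Beta(9, 6).
Data: 1 success in 15 trials. The binomial likelihood contributes θ(1−θ)^14, so the posterior is Beta(9+1, 6+14) = Beta(10, 20).
For Beta(a, b) with a, b > 1 the mode is (a−1)/(a+b−2) = 9/28 ≈ 0.321.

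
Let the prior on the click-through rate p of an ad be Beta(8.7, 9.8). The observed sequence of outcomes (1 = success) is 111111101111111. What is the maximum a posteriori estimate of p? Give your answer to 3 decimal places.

Prior: Beta(8.7, 9.8).
Data: 14 successes in 15 trials (from the sequence). The binomial likelihood contributes p^14(1−p)^1, so the posterior is Beta(8.7+14, 9.8+1) = Beta(22.7, 10.8).
For Beta(a, b) with a, b > 1 the mode is (a−1)/(a+b−2) = 21.7/31.5 ≈ 0.689.

p̂_MAP = 0.689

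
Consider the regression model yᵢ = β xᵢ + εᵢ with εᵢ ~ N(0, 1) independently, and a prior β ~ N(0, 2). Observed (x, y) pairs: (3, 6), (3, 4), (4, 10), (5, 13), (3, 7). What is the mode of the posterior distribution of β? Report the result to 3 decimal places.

log p(β | y) = −Σ(yᵢ − βxᵢ)²/(2·1) − β²/(2·2) + const.
Setting the derivative to zero: Σxᵢ(yᵢ − βxᵢ)/1 − β/2 = 0, so β = Σxᵢyᵢ / (Σxᵢ² + σ²/τ²).
Σxᵢyᵢ = 3·6 + 3·4 + 4·10 + 5·13 + 3·7 = 156; Σxᵢ² = 68; σ²/τ² = 0.5.
β̂_MAP = 156 / (68 + 0.5) = 156/68.5 ≈ 2.277.

β̂_MAP = 2.277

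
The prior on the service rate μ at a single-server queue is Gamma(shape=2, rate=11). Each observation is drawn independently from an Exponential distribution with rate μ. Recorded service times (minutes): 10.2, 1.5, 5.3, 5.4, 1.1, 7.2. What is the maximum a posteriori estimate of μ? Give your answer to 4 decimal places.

The Exponential(rate=μ) likelihood is ∝ μ^n e^(−μΣtᵢ). Here n = 6 and Σtᵢ = 10.2 + 1.5 + 5.3 + 5.4 + 1.1 + 7.2 = 30.7.
Posterior ∝ μe^(−11μ) · μ^6e^(−30.7μ) = μ^7e^(−41.7μ), i.e. Gamma(8, 41.7).
Mode = (a−1)/b = 7/41.7 ≈ 0.1679.

μ̂_MAP = 0.1679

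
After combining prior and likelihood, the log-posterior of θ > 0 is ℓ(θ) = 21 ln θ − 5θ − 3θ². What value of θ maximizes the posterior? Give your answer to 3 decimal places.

ℓ'(θ) = 21/θ − 5 − 6θ. Setting this to zero and multiplying by θ: 6θ² + 5θ − 21 = 0.
θ = (−5 + √(5² + 4·6·21)) / (2·6) = (−5 + √529) / 12 = (−5 + 23)/12 = 3/2.
ℓ''(θ) = −21/θ² − 6 < 0, confirming a maximum.

θ̂_MAP = 1.500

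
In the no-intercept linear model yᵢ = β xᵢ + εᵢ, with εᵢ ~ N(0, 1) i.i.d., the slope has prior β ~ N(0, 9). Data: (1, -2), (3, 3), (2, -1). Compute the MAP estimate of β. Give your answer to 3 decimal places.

log p(β | y) = −Σ(yᵢ − βxᵢ)²/(2·1) − β²/(2·9) + const.
Setting the derivative to zero: Σxᵢ(yᵢ − βxᵢ)/1 − β/9 = 0, so β = Σxᵢyᵢ / (Σxᵢ² + σ²/τ²).
Σxᵢyᵢ = 1·(-2) + 3·3 + 2·(-1) = 5; Σxᵢ² = 14; σ²/τ² = 1/9.
β̂_MAP = 5 / (14 + 1/9) = 5/(127/9) = 45/127 ≈ 0.354.

β̂_MAP = 0.354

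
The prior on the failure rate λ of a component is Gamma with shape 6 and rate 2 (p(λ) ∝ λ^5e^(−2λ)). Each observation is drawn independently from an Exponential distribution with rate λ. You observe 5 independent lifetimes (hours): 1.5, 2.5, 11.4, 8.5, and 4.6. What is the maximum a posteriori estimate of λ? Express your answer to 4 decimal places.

λ̂_MAP = 0.3279

The Exponential(rate=λ) likelihood is ∝ λ^n e^(−λΣtᵢ). Here n = 5 and Σtᵢ = 1.5 + 2.5 + 11.4 + 8.5 + 4.6 = 28.5.
Posterior ∝ λ^5e^(−2λ) · λ^5e^(−28.5λ) = λ^10e^(−30.5λ), i.e. Gamma(11, 30.5).
Mode = (a−1)/b = 10/30.5 ≈ 0.3279.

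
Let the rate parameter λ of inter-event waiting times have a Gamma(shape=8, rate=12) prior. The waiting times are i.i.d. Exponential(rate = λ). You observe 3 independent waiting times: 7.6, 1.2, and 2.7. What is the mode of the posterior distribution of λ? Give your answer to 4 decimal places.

λ̂_MAP = 0.4255

The Exponential(rate=λ) likelihood is ∝ λ^n e^(−λΣtᵢ). Here n = 3 and Σtᵢ = 7.6 + 1.2 + 2.7 = 11.5.
Posterior ∝ λ^7e^(−12λ) · λ^3e^(−11.5λ) = λ^10e^(−23.5λ), i.e. Gamma(11, 23.5).
Mode = (a−1)/b = 10/23.5 ≈ 0.4255.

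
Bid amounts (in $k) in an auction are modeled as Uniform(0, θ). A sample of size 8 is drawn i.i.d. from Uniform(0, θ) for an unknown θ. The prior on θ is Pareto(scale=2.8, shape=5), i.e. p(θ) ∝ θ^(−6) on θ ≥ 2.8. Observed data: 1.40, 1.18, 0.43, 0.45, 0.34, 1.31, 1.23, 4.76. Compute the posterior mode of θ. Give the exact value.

The Uniform(0, θ) likelihood is θ^(−n) for θ ≥ max(xᵢ), zero otherwise. Here max(xᵢ) = 4.76.
Posterior ∝ θ^(−6) · θ^(−8) = θ^(−14) on θ ≥ max(2.8, 4.76) = 4.76.
This density is strictly decreasing in θ, so the posterior mode lies at the lower boundary of the support.

θ̂_MAP = 4.76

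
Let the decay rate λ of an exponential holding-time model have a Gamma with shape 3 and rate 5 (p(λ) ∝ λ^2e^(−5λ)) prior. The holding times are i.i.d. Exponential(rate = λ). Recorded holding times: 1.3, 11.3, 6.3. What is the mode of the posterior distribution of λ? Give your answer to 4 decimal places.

λ̂_MAP = 0.2092

The Exponential(rate=λ) likelihood is ∝ λ^n e^(−λΣtᵢ). Here n = 3 and Σtᵢ = 1.3 + 11.3 + 6.3 = 18.9.
Posterior ∝ λ^2e^(−5λ) · λ^3e^(−18.9λ) = λ^5e^(−23.9λ), i.e. Gamma(6, 23.9).
Mode = (a−1)/b = 5/23.9 ≈ 0.2092.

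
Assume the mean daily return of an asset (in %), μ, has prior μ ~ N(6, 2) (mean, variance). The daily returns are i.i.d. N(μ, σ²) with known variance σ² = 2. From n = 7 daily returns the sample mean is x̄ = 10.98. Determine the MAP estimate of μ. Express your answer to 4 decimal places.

n = 7, x̄ = 10.98.
For a Normal prior and Normal likelihood with known variance, the posterior is Normal; its mode equals its mean, the precision-weighted average.
Prior precision 1/σ₀² = 1/2 = 0.5; data precision n/σ² = 7/2 = 3.5.
μ̂ = (0.5·6 + 3.5·10.98) / (0.5 + 3.5) = 41.43/4 = 10.3575.

μ̂_MAP = 10.3575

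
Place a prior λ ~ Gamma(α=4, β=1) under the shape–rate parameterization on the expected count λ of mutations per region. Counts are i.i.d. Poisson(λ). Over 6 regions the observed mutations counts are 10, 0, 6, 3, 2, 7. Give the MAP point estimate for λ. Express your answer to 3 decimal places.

Σxᵢ = 10+0+6+3+2+7 = 28, with n = 6.
Posterior ∝ λ^3e^(−1λ) · λ^28e^(−6λ) = λ^31e^(−7λ), i.e. Gamma(shape=32, rate=7).
The mode of a Gamma(a, b) with a ≥ 1 (shape–rate) is (a−1)/b = 31/7 ≈ 4.429.

λ̂_MAP = 4.429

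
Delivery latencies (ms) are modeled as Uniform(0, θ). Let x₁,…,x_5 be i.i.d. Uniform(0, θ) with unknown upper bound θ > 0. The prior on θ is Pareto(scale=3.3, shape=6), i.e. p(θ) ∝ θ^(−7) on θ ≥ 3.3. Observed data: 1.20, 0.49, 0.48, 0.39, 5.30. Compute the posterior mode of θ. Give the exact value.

The Uniform(0, θ) likelihood is θ^(−n) for θ ≥ max(xᵢ), zero otherwise. Here max(xᵢ) = 5.30.
Posterior ∝ θ^(−7) · θ^(−5) = θ^(−12) on θ ≥ max(3.3, 5.30) = 5.30.
This density is strictly decreasing in θ, so the posterior mode lies at the lower boundary of the support.

θ̂_MAP = 5.30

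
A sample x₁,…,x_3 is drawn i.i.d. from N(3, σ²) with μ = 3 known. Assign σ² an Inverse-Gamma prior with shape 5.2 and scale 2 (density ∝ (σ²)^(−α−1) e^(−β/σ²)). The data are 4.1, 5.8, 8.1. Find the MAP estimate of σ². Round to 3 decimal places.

Sum of squared deviations about the known mean: SS = (4.1−3)² + (5.8−3)² + (8.1−3)² = 35.06.
The Normal likelihood contributes (σ²)^(−n/2) exp(−SS/(2σ²)), so the posterior is Inverse-Gamma(α + n/2, β + SS/2) = Inverse-Gamma(6.7, 19.53).
The mode of Inverse-Gamma(a, b) is b/(a+1) = 19.53/7.7 ≈ 2.536.

σ̂²_MAP = 2.536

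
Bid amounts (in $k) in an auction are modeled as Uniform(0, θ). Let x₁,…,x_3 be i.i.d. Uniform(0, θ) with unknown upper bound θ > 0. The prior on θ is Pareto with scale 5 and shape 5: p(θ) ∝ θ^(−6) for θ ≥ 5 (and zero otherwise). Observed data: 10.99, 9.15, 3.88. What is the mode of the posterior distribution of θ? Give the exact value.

θ̂_MAP = 10.99

The Uniform(0, θ) likelihood is θ^(−n) for θ ≥ max(xᵢ), zero otherwise. Here max(xᵢ) = 10.99.
Posterior ∝ θ^(−6) · θ^(−3) = θ^(−9) on θ ≥ max(5, 10.99) = 10.99.
This density is strictly decreasing in θ, so the posterior mode lies at the lower boundary of the support.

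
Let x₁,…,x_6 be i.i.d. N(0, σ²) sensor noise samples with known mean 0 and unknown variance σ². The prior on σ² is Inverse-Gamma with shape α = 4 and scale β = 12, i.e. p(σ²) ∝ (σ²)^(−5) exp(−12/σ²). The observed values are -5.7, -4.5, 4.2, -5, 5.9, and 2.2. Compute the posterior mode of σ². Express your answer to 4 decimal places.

σ̂²_MAP = 9.9394

Sum of squared deviations about the known mean: SS = (-5.7−0)² + (-4.5−0)² + (4.2−0)² + (-5−0)² + (5.9−0)² + (2.2−0)² = 135.03.
The Normal likelihood contributes (σ²)^(−n/2) exp(−SS/(2σ²)), so the posterior is Inverse-Gamma(α + n/2, β + SS/2) = Inverse-Gamma(7, 79.515).
The mode of Inverse-Gamma(a, b) is b/(a+1) = 79.515/8 ≈ 9.9394.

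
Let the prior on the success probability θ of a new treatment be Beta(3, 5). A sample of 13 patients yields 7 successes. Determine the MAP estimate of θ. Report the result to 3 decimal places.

Prior: Beta(3, 5).
Data: 7 successes in 13 trials. The binomial likelihood contributes θ^7(1−θ)^6, so the posterior is Beta(3+7, 5+6) = Beta(10, 11).
For Beta(a, b) with a, b > 1 the mode is (a−1)/(a+b−2) = 9/19 ≈ 0.474.

θ̂_MAP = 0.474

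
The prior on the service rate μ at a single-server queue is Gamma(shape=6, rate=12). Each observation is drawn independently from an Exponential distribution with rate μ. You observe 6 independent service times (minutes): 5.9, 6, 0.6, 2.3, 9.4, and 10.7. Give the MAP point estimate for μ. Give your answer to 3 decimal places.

The Exponential(rate=μ) likelihood is ∝ μ^n e^(−μΣtᵢ). Here n = 6 and Σtᵢ = 5.9 + 6 + 0.6 + 2.3 + 9.4 + 10.7 = 34.9.
Posterior ∝ μ^5e^(−12μ) · μ^6e^(−34.9μ) = μ^11e^(−46.9μ), i.e. Gamma(12, 46.9).
Mode = (a−1)/b = 11/46.9 ≈ 0.235.

μ̂_MAP = 0.235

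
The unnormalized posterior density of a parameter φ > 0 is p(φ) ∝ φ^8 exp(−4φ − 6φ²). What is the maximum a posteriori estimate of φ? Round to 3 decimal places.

φ̂_MAP = 0.667

ℓ'(φ) = 8/φ − 4 − 12φ. Setting this to zero and multiplying by φ: 12φ² + 4φ − 8 = 0.
φ = (−4 + √(4² + 4·12·8)) / (2·12) = (−4 + √400) / 24 = (−4 + 20)/24 = 2/3.
ℓ''(φ) = −8/φ² − 12 < 0, confirming a maximum.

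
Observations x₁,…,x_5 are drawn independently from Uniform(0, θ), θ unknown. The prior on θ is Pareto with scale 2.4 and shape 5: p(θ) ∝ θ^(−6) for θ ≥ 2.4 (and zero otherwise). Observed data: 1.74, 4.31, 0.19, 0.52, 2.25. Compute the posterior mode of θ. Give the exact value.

The Uniform(0, θ) likelihood is θ^(−n) for θ ≥ max(xᵢ), zero otherwise. Here max(xᵢ) = 4.31.
Posterior ∝ θ^(−6) · θ^(−5) = θ^(−11) on θ ≥ max(2.4, 4.31) = 4.31.
This density is strictly decreasing in θ, so the posterior mode lies at the lower boundary of the support.

θ̂_MAP = 4.31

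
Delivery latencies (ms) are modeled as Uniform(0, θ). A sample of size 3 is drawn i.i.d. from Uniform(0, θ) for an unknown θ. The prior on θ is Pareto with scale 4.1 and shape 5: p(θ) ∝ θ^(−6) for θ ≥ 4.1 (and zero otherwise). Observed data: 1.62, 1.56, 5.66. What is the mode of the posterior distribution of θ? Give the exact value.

θ̂_MAP = 5.66

The Uniform(0, θ) likelihood is θ^(−n) for θ ≥ max(xᵢ), zero otherwise. Here max(xᵢ) = 5.66.
Posterior ∝ θ^(−6) · θ^(−3) = θ^(−9) on θ ≥ max(4.1, 5.66) = 5.66.
This density is strictly decreasing in θ, so the posterior mode lies at the lower boundary of the support.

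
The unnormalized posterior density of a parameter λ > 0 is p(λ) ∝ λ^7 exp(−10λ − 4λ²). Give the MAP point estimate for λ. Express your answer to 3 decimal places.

λ̂_MAP = 0.500

ℓ'(λ) = 7/λ − 10 − 8λ. Setting this to zero and multiplying by λ: 8λ² + 10λ − 7 = 0.
λ = (−10 + √(10² + 4·8·7)) / (2·8) = (−10 + √324) / 16 = (−10 + 18)/16 = 1/2.
ℓ''(λ) = −7/λ² − 8 < 0, confirming a maximum.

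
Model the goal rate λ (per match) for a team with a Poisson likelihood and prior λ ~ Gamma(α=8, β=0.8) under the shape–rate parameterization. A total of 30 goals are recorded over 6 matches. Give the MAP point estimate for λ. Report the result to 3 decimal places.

Σxᵢ = 30, n = 6.
Posterior ∝ λ^7e^(−0.8λ) · λ^30e^(−6λ) = λ^37e^(−6.8λ), i.e. Gamma(shape=38, rate=6.8).
The mode of a Gamma(a, b) with a ≥ 1 (shape–rate) is (a−1)/b = 37/6.8 ≈ 5.441.

λ̂_MAP = 5.441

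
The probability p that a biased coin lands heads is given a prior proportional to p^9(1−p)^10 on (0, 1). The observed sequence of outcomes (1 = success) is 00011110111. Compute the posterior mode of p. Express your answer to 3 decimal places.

The prior density ∝ p^9(1−p)^10 is the kernel of Beta(10, 11).
Data: 7 successes in 11 trials (from the sequence). The binomial likelihood contributes p^7(1−p)^4, so the posterior is Beta(10+7, 11+4) = Beta(17, 15).
For Beta(a, b) with a, b > 1 the mode is (a−1)/(a+b−2) = 16/30 ≈ 0.533.

p̂_MAP = 0.533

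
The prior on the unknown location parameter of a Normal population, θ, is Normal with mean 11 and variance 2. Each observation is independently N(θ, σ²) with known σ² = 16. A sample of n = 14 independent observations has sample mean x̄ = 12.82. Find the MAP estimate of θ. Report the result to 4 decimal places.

θ̂_MAP = 12.1582

n = 14, x̄ = 12.82.
For a Normal prior and Normal likelihood with known variance, the posterior is Normal; its mode equals its mean, the precision-weighted average.
Prior precision 1/σ₀² = 1/2 = 0.5; data precision n/σ² = 14/16 = 0.875.
θ̂ = (0.5·11 + 0.875·12.82) / (0.5 + 0.875) = 16.7175/1.375 = 6687/550 ≈ 12.1582.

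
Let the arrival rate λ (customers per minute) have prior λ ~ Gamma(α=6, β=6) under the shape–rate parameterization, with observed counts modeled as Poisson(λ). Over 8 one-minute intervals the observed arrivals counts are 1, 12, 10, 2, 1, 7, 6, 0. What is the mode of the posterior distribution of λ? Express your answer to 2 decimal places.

Σxᵢ = 1+12+10+2+1+7+6+0 = 39, with n = 8.
Posterior ∝ λ^5e^(−6λ) · λ^39e^(−8λ) = λ^44e^(−14λ), i.e. Gamma(shape=45, rate=14).
The mode of a Gamma(a, b) with a ≥ 1 (shape–rate) is (a−1)/b = 44/14 ≈ 3.14.

λ̂_MAP = 3.14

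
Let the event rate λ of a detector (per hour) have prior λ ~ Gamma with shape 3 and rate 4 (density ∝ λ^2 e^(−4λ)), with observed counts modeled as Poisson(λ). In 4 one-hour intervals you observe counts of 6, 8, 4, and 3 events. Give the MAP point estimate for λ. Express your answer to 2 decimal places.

Σxᵢ = 6+8+4+3 = 21, with n = 4.
Posterior ∝ λ^2e^(−4λ) · λ^21e^(−4λ) = λ^23e^(−8λ), i.e. Gamma(shape=24, rate=8).
The mode of a Gamma(a, b) with a ≥ 1 (shape–rate) is (a−1)/b = 23/8 ≈ 2.88.

λ̂_MAP = 2.88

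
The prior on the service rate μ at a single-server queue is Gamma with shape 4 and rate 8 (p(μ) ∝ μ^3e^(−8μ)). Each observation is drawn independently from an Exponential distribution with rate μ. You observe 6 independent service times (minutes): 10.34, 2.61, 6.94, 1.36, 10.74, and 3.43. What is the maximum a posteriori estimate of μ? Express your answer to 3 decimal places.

μ̂_MAP = 0.207

The Exponential(rate=μ) likelihood is ∝ μ^n e^(−μΣtᵢ). Here n = 6 and Σtᵢ = 10.34 + 2.61 + 6.94 + 1.36 + 10.74 + 3.43 = 35.42.
Posterior ∝ μ^3e^(−8μ) · μ^6e^(−35.42μ) = μ^9e^(−43.42μ), i.e. Gamma(10, 43.42).
Mode = (a−1)/b = 9/43.42 ≈ 0.207.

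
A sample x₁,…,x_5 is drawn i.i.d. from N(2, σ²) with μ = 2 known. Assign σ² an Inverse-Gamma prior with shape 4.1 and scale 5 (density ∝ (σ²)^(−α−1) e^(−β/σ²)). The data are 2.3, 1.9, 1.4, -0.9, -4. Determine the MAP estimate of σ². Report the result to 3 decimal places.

σ̂²_MAP = 3.610

Sum of squared deviations about the known mean: SS = (2.3−2)² + (1.9−2)² + (1.4−2)² + (-0.9−2)² + (-4−2)² = 44.87.
The Normal likelihood contributes (σ²)^(−n/2) exp(−SS/(2σ²)), so the posterior is Inverse-Gamma(α + n/2, β + SS/2) = Inverse-Gamma(6.6, 27.435).
The mode of Inverse-Gamma(a, b) is b/(a+1) = 27.435/7.6 ≈ 3.610.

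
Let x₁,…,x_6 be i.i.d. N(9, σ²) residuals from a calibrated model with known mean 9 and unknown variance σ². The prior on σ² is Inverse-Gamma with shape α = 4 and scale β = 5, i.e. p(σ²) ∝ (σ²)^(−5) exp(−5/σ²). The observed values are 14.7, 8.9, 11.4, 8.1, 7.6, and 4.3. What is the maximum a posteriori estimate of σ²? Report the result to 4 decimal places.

σ̂²_MAP = 4.5700

Sum of squared deviations about the known mean: SS = (14.7−9)² + (8.9−9)² + (11.4−9)² + (8.1−9)² + (7.6−9)² + (4.3−9)² = 63.12.
The Normal likelihood contributes (σ²)^(−n/2) exp(−SS/(2σ²)), so the posterior is Inverse-Gamma(α + n/2, β + SS/2) = Inverse-Gamma(7, 36.56).
The mode of Inverse-Gamma(a, b) is b/(a+1) = 36.56/8 ≈ 4.5700.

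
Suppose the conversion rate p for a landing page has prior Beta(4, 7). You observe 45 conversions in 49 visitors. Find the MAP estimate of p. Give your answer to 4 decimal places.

Prior: Beta(4, 7).
Data: 45 successes in 49 trials. The binomial likelihood contributes p^45(1−p)^4, so the posterior is Beta(4+45, 7+4) = Beta(49, 11).
For Beta(a, b) with a, b > 1 the mode is (a−1)/(a+b−2) = 48/58 ≈ 0.8276.

p̂_MAP = 0.8276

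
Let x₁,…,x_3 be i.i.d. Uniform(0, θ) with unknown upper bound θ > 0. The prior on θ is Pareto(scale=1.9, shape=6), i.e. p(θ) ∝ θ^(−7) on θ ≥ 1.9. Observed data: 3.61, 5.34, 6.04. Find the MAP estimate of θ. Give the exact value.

The Uniform(0, θ) likelihood is θ^(−n) for θ ≥ max(xᵢ), zero otherwise. Here max(xᵢ) = 6.04.
Posterior ∝ θ^(−7) · θ^(−3) = θ^(−10) on θ ≥ max(1.9, 6.04) = 6.04.
This density is strictly decreasing in θ, so the posterior mode lies at the lower boundary of the support.

θ̂_MAP = 6.04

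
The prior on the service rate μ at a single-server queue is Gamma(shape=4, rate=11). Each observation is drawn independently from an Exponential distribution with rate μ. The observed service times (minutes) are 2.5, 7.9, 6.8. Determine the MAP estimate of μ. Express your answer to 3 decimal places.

μ̂_MAP = 0.213

The Exponential(rate=μ) likelihood is ∝ μ^n e^(−μΣtᵢ). Here n = 3 and Σtᵢ = 2.5 + 7.9 + 6.8 = 17.2.
Posterior ∝ μ^3e^(−11μ) · μ^3e^(−17.2μ) = μ^6e^(−28.2μ), i.e. Gamma(7, 28.2).
Mode = (a−1)/b = 6/28.2 ≈ 0.213.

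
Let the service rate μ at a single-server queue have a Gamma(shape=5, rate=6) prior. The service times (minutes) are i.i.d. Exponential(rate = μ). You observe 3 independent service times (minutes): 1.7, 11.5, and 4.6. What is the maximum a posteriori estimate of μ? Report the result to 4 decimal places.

The Exponential(rate=μ) likelihood is ∝ μ^n e^(−μΣtᵢ). Here n = 3 and Σtᵢ = 1.7 + 11.5 + 4.6 = 17.8.
Posterior ∝ μ^4e^(−6μ) · μ^3e^(−17.8μ) = μ^7e^(−23.8μ), i.e. Gamma(8, 23.8).
Mode = (a−1)/b = 7/23.8 ≈ 0.2941.

μ̂_MAP = 0.2941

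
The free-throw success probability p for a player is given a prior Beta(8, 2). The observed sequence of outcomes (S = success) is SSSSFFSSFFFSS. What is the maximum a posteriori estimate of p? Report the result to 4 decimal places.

Prior: Beta(8, 2).
Data: 8 successes in 13 trials (from the sequence). The binomial likelihood contributes p^8(1−p)^5, so the posterior is Beta(8+8, 2+5) = Beta(16, 7).
For Beta(a, b) with a, b > 1 the mode is (a−1)/(a+b−2) = 15/21 ≈ 0.7143.

p̂_MAP = 0.7143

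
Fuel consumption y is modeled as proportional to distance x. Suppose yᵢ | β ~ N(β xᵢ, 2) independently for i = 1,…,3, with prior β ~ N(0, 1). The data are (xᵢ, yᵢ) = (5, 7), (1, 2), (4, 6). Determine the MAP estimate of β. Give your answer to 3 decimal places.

β̂_MAP = 1.386

log p(β | y) = −Σ(yᵢ − βxᵢ)²/(2·2) − β²/(2·1) + const.
Setting the derivative to zero: Σxᵢ(yᵢ − βxᵢ)/2 − β/1 = 0, so β = Σxᵢyᵢ / (Σxᵢ² + σ²/τ²).
Σxᵢyᵢ = 5·7 + 1·2 + 4·6 = 61; Σxᵢ² = 42; σ²/τ² = 2.
β̂_MAP = 61 / (42 + 2) = 61/44 ≈ 1.386.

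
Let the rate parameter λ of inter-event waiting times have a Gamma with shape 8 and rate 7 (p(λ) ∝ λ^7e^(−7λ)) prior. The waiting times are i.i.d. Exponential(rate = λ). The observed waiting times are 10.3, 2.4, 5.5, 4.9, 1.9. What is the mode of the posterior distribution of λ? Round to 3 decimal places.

λ̂_MAP = 0.375

The Exponential(rate=λ) likelihood is ∝ λ^n e^(−λΣtᵢ). Here n = 5 and Σtᵢ = 10.3 + 2.4 + 5.5 + 4.9 + 1.9 = 25.
Posterior ∝ λ^7e^(−7λ) · λ^5e^(−25λ) = λ^12e^(−32λ), i.e. Gamma(13, 32).
Mode = (a−1)/b = 12/32 ≈ 0.375.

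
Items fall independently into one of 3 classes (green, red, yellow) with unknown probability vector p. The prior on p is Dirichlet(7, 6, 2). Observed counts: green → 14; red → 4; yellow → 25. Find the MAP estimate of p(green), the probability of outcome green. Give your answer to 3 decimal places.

The posterior is Dirichlet(αᵢ + nᵢ) = Dirichlet(21, 10, 27).
For a Dirichlet(a₁,…,a_K) with all aᵢ > 1, the mode has j-th component (aⱼ − 1)/(Σaᵢ − K).
Here Σaᵢ = 58 and K = 3, so p(green) = (21 − 1)/(58 − 3) = 20/55 ≈ 0.364.

MAP estimate of p(green) = 0.364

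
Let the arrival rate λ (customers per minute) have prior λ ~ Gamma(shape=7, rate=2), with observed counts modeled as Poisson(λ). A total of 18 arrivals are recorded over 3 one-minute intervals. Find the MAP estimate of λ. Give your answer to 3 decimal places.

Σxᵢ = 18, n = 3.
Posterior ∝ λ^6e^(−2λ) · λ^18e^(−3λ) = λ^24e^(−5λ), i.e. Gamma(shape=25, rate=5).
The mode of a Gamma(a, b) with a ≥ 1 (shape–rate) is (a−1)/b = 24/5 ≈ 4.800.

λ̂_MAP = 4.800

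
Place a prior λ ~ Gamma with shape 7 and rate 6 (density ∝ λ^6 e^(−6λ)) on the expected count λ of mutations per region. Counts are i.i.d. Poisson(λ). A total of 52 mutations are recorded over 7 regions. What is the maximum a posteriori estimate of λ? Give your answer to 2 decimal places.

λ̂_MAP = 4.46

Σxᵢ = 52, n = 7.
Posterior ∝ λ^6e^(−6λ) · λ^52e^(−7λ) = λ^58e^(−13λ), i.e. Gamma(shape=59, rate=13).
The mode of a Gamma(a, b) with a ≥ 1 (shape–rate) is (a−1)/b = 58/13 ≈ 4.46.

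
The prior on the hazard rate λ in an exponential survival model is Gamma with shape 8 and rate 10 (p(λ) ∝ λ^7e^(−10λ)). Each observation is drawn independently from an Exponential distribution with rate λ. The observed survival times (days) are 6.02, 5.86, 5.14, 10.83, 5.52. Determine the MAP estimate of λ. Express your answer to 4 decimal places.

λ̂_MAP = 0.2767

The Exponential(rate=λ) likelihood is ∝ λ^n e^(−λΣtᵢ). Here n = 5 and Σtᵢ = 6.02 + 5.86 + 5.14 + 10.83 + 5.52 = 33.37.
Posterior ∝ λ^7e^(−10λ) · λ^5e^(−33.37λ) = λ^12e^(−43.37λ), i.e. Gamma(13, 43.37).
Mode = (a−1)/b = 12/43.37 ≈ 0.2767.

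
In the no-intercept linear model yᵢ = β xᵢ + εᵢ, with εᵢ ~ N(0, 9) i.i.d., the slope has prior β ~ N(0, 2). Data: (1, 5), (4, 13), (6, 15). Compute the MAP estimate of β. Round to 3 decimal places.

log p(β | y) = −Σ(yᵢ − βxᵢ)²/(2·9) − β²/(2·2) + const.
Setting the derivative to zero: Σxᵢ(yᵢ − βxᵢ)/9 − β/2 = 0, so β = Σxᵢyᵢ / (Σxᵢ² + σ²/τ²).
Σxᵢyᵢ = 1·5 + 4·13 + 6·15 = 147; Σxᵢ² = 53; σ²/τ² = 4.5.
β̂_MAP = 147 / (53 + 4.5) = 147/57.5 ≈ 2.557.

β̂_MAP = 2.557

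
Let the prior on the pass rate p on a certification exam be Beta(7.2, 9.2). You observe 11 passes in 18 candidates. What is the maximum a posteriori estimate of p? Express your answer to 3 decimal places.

p̂_MAP = 0.531

Prior: Beta(7.2, 9.2).
Data: 11 successes in 18 trials. The binomial likelihood contributes p^11(1−p)^7, so the posterior is Beta(7.2+11, 9.2+7) = Beta(18.2, 16.2).
For Beta(a, b) with a, b > 1 the mode is (a−1)/(a+b−2) = 17.2/32.4 ≈ 0.531.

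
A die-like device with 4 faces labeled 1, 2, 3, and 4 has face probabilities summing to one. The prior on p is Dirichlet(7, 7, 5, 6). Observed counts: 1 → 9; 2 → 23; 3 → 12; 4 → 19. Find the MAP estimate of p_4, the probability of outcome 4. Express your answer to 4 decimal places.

MAP estimate: 0.2857

The posterior is Dirichlet(αᵢ + nᵢ) = Dirichlet(16, 30, 17, 25).
For a Dirichlet(a₁,…,a_K) with all aᵢ > 1, the mode has j-th component (aⱼ − 1)/(Σaᵢ − K).
Here Σaᵢ = 88 and K = 4, so p_4 = (25 − 1)/(88 − 4) = 24/84 ≈ 0.2857.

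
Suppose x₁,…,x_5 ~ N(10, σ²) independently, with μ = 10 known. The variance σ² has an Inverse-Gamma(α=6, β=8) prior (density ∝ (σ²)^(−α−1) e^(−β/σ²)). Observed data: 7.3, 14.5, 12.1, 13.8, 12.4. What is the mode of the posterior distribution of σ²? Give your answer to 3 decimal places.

σ̂²_MAP = 3.587

Sum of squared deviations about the known mean: SS = (7.3−10)² + (14.5−10)² + (12.1−10)² + (13.8−10)² + (12.4−10)² = 52.15.
The Normal likelihood contributes (σ²)^(−n/2) exp(−SS/(2σ²)), so the posterior is Inverse-Gamma(α + n/2, β + SS/2) = Inverse-Gamma(8.5, 34.075).
The mode of Inverse-Gamma(a, b) is b/(a+1) = 34.075/9.5 ≈ 3.587.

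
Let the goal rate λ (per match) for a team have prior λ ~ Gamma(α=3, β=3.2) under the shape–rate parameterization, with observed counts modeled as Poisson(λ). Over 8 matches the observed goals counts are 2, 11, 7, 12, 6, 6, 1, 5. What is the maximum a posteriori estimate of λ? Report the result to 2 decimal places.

Σxᵢ = 2+11+7+12+6+6+1+5 = 50, with n = 8.
Posterior ∝ λ^2e^(−3.2λ) · λ^50e^(−8λ) = λ^52e^(−11.2λ), i.e. Gamma(shape=53, rate=11.2).
The mode of a Gamma(a, b) with a ≥ 1 (shape–rate) is (a−1)/b = 52/11.2 ≈ 4.64.

λ̂_MAP = 4.64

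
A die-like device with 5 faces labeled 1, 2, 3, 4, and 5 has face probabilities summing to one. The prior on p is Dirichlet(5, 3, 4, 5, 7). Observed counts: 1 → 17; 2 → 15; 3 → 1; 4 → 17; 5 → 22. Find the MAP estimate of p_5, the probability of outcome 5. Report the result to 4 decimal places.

The posterior is Dirichlet(αᵢ + nᵢ) = Dirichlet(22, 18, 5, 22, 29).
For a Dirichlet(a₁,…,a_K) with all aᵢ > 1, the mode has j-th component (aⱼ − 1)/(Σaᵢ − K).
Here Σaᵢ = 96 and K = 5, so p_5 = (29 − 1)/(96 − 5) = 28/91 ≈ 0.3077.

MAP estimate: 0.3077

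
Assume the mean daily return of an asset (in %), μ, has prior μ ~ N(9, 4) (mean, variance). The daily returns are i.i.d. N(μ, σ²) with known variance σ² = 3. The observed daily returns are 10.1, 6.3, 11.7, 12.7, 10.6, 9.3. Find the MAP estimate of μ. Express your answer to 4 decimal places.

μ̂_MAP = 9.9926

n = 6; x̄ = (10.1 + 6.3 + 11.7 + 12.7 + 10.6 + 9.3)/6 = 60.7/6 = 607/60 ≈ 10.1167.
For a Normal prior and Normal likelihood with known variance, the posterior is Normal; its mode equals its mean, the precision-weighted average.
Prior precision 1/σ₀² = 1/4 = 0.25; data precision n/σ² = 6/3 = 2.
μ̂ = (0.25·9 + 2·(607/60)) / (0.25 + 2) = (1349/60)/2.25 = 1349/135 ≈ 9.9926.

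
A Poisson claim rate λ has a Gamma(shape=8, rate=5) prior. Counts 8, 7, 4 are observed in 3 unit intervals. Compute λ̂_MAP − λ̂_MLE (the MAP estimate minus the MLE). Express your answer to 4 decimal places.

MAP − MLE = -3.0833

Σxᵢ = 19. Posterior is Gamma(27, 8); MAP = (27−1)/8 = 26/8 ≈ 3.25000.
MLE = x̄ = 19/3 ≈ 6.33333.
Difference = 26/8 − 19/3 = -37/12 ≈ -3.0833.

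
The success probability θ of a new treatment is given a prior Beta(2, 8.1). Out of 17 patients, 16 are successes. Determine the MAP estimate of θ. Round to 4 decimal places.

θ̂_MAP = 0.6773

Prior: Beta(2, 8.1).
Data: 16 successes in 17 trials. The binomial likelihood contributes θ^16(1−θ)^1, so the posterior is Beta(2+16, 8.1+1) = Beta(18, 9.1).
For Beta(a, b) with a, b > 1 the mode is (a−1)/(a+b−2) = 17/25.1 ≈ 0.6773.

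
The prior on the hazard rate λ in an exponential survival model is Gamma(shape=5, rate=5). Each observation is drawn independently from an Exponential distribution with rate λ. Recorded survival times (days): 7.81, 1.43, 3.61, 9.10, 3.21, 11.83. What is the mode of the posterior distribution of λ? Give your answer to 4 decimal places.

λ̂_MAP = 0.2382

The Exponential(rate=λ) likelihood is ∝ λ^n e^(−λΣtᵢ). Here n = 6 and Σtᵢ = 7.81 + 1.43 + 3.61 + 9.10 + 3.21 + 11.83 = 36.99.
Posterior ∝ λ^4e^(−5λ) · λ^6e^(−36.99λ) = λ^10e^(−41.99λ), i.e. Gamma(11, 41.99).
Mode = (a−1)/b = 10/41.99 ≈ 0.2382.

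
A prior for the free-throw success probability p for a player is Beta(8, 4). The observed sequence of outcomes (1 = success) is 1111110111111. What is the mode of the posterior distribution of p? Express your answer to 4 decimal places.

Prior: Beta(8, 4).
Data: 12 successes in 13 trials (from the sequence). The binomial likelihood contributes p^12(1−p)^1, so the posterior is Beta(8+12, 4+1) = Beta(20, 5).
For Beta(a, b) with a, b > 1 the mode is (a−1)/(a+b−2) = 19/23 ≈ 0.8261.

p̂_MAP = 0.8261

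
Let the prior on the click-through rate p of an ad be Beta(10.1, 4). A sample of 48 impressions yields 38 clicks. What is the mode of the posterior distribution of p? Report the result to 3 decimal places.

Prior: Beta(10.1, 4).
Data: 38 successes in 48 trials. The binomial likelihood contributes p^38(1−p)^10, so the posterior is Beta(10.1+38, 4+10) = Beta(48.1, 14).
For Beta(a, b) with a, b > 1 the mode is (a−1)/(a+b−2) = 47.1/60.1 ≈ 0.784.

p̂_MAP = 0.784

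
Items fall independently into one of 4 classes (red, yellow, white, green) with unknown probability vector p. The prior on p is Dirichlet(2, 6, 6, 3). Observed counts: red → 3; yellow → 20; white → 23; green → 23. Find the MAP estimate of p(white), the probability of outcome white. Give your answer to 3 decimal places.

The posterior is Dirichlet(αᵢ + nᵢ) = Dirichlet(5, 26, 29, 26).
For a Dirichlet(a₁,…,a_K) with all aᵢ > 1, the mode has j-th component (aⱼ − 1)/(Σaᵢ − K).
Here Σaᵢ = 86 and K = 4, so p(white) = (29 − 1)/(86 − 4) = 28/82 ≈ 0.341.

MAP estimate of p(white) = 0.341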